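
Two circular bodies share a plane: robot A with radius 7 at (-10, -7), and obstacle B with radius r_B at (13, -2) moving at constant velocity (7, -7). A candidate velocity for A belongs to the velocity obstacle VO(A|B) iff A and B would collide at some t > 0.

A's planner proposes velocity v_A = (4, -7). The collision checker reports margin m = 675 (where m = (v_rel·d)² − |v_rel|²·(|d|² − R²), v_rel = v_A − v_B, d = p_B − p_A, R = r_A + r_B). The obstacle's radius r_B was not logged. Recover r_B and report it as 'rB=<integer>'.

m = 675
d = (23, 5);  v_rel = (-3, 0),  |v_rel|² = 9
v_rel×d = (-3)·(5) − (0)·(23) = -15
since m = R²·9 − (-15)²:  R² = (225 + 675) / 9 = 100
R = √100 = 10  ⇒  r_B = 10 − 7 = 3

rB=3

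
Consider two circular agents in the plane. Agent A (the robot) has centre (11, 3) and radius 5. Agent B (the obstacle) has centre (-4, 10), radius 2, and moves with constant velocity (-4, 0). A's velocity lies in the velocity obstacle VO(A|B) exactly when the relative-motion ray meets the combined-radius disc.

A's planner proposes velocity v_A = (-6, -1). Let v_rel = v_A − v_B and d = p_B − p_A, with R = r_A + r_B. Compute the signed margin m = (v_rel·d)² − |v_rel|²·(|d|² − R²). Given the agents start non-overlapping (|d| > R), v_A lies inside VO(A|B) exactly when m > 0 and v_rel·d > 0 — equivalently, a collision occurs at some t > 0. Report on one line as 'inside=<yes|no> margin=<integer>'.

d = (-15, 7),  |d|² = 274;  R = 5+2 = 7,  c = 274−7² = 225
v_rel = (-2, -1),  |v_rel|² = 5;  v_rel·d = (-2)·(-15) + (-1)·(7) = 23
5·t² − 46·t + 225 = 0  ⇒  m = 23² − 5·225 = -596
m = -596 < 0,  v_rel·d = 23 > 0  ⇒  outside

inside=no margin=-596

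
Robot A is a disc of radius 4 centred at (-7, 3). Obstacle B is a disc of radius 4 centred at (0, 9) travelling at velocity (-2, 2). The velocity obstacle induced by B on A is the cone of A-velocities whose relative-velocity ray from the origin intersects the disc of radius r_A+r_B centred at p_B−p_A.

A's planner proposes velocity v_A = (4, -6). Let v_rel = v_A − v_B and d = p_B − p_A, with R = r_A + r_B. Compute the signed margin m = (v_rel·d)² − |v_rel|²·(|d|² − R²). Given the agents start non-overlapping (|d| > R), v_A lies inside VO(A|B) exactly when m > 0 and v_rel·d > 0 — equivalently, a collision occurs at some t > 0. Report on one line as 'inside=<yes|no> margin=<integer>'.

d = (7, 6),  |d|² = 85;  R = 4+4 = 8,  c = 85−8² = 21
v_rel = (6, -8),  |v_rel|² = 100;  v_rel·d = (6)·(7) + (-8)·(6) = -6
100·t² + 12·t + 21 = 0  ⇒  m = (-6)² − 100·21 = -2064
m = -2064 < 0,  v_rel·d = -6 < 0  ⇒  outside

inside=no margin=-2064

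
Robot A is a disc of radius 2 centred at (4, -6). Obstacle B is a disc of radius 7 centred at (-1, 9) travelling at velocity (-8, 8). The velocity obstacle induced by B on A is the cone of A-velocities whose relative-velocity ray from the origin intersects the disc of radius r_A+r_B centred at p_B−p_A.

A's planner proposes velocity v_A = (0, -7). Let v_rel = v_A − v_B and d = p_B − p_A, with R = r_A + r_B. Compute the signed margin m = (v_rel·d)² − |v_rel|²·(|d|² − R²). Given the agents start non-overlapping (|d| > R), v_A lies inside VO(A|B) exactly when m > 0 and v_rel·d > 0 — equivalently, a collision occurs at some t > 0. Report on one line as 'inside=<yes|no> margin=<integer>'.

d = (-5, 15),  |d|² = 250;  R = 2+7 = 9,  c = 250−9² = 169
v_rel = (8, -15),  |v_rel|² = 289;  v_rel·d = (8)·(-5) + (-15)·(15) = -265
289·t² + 530·t + 169 = 0  ⇒  m = (-265)² − 289·169 = 21384
m = 21384 > 0,  v_rel·d = -265 < 0  ⇒  outside

inside=no margin=21384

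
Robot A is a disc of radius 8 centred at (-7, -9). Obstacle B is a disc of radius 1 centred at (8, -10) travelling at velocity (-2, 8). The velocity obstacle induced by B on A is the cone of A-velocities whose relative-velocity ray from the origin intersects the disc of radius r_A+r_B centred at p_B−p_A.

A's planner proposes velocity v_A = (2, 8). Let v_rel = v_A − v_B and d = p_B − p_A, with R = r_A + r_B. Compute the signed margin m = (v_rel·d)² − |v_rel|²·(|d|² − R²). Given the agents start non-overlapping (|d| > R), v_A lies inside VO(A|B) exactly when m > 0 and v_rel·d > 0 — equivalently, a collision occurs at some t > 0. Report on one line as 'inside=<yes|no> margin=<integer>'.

d = (15, -1),  |d|² = 226;  R = 8+1 = 9,  c = 226−9² = 145
v_rel = (4, 0),  |v_rel|² = 16;  v_rel·d = (4)·(15) + (0)·(-1) = 60
16·t² − 120·t + 145 = 0  ⇒  m = 60² − 16·145 = 1280
m = 1280 > 0,  v_rel·d = 60 > 0  ⇒  inside

inside=yes margin=1280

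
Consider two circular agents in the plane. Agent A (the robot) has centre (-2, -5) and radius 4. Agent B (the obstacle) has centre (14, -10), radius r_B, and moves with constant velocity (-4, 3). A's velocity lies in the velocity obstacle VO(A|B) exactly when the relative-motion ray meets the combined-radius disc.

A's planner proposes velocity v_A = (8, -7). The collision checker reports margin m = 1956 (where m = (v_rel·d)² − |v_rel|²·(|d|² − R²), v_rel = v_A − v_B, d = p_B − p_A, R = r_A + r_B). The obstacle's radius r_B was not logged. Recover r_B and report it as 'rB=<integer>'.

m = 1956
d = (16, -5);  v_rel = (12, -10),  |v_rel|² = 244
v_rel×d = (12)·(-5) − (-10)·(16) = 100
since m = R²·244 − 100²:  R² = (10000 + 1956) / 244 = 49
R = √49 = 7  ⇒  r_B = 7 − 4 = 3

rB=3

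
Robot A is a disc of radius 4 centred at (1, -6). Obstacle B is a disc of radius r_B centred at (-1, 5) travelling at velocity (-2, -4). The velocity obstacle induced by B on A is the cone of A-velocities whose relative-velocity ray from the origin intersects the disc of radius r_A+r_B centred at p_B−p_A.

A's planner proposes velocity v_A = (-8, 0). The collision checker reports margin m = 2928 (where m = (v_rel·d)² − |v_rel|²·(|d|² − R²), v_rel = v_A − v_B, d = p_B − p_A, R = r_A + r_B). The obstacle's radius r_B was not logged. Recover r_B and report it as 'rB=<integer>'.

m = 2928
d = (-2, 11);  v_rel = (-6, 4),  |v_rel|² = 52
v_rel×d = (-6)·(11) − (4)·(-2) = -58
since m = R²·52 − (-58)²:  R² = (3364 + 2928) / 52 = 121
R = √121 = 11  ⇒  r_B = 11 − 4 = 7

rB=7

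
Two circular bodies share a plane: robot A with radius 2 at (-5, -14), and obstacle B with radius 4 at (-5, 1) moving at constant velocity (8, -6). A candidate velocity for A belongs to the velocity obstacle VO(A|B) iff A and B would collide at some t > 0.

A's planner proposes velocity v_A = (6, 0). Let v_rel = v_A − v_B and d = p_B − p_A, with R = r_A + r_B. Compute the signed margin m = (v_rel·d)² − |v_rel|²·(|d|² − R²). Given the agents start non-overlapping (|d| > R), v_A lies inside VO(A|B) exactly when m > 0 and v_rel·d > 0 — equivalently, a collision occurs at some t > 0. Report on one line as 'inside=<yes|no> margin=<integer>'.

d = (0, 15),  |d|² = 225;  R = 2+4 = 6,  c = 225−6² = 189
v_rel = (-2, 6),  |v_rel|² = 40;  v_rel·d = (-2)·(0) + (6)·(15) = 90
40·t² − 180·t + 189 = 0  ⇒  m = 90² − 40·189 = 540
m = 540 > 0,  v_rel·d = 90 > 0  ⇒  inside

inside=yes margin=540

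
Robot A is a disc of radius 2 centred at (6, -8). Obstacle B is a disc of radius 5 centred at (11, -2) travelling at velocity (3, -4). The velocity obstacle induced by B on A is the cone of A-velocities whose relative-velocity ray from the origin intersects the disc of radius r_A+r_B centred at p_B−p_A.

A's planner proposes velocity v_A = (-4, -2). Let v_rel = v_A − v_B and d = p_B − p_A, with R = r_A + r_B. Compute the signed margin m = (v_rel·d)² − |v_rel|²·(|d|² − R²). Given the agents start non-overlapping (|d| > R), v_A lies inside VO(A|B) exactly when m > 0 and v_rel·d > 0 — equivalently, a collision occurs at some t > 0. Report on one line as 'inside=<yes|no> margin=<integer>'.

d = (5, 6),  |d|² = 61;  R = 2+5 = 7,  c = 61−7² = 12
v_rel = (-7, 2),  |v_rel|² = 53;  v_rel·d = (-7)·(5) + (2)·(6) = -23
53·t² + 46·t + 12 = 0  ⇒  m = (-23)² − 53·12 = -107
m = -107 < 0,  v_rel·d = -23 < 0  ⇒  outside

inside=no margin=-107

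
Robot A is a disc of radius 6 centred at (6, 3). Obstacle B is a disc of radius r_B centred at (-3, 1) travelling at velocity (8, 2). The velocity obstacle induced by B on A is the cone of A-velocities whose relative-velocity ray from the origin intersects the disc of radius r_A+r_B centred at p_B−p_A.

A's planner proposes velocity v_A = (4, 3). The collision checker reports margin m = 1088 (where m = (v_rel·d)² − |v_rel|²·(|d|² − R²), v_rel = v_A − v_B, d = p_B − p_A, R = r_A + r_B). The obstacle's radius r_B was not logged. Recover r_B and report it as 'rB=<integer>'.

m = 1088
d = (-9, -2);  v_rel = (-4, 1),  |v_rel|² = 17
v_rel×d = (-4)·(-2) − (1)·(-9) = 17
since m = R²·17 − 17²:  R² = (289 + 1088) / 17 = 81
R = √81 = 9  ⇒  r_B = 9 − 6 = 3

rB=3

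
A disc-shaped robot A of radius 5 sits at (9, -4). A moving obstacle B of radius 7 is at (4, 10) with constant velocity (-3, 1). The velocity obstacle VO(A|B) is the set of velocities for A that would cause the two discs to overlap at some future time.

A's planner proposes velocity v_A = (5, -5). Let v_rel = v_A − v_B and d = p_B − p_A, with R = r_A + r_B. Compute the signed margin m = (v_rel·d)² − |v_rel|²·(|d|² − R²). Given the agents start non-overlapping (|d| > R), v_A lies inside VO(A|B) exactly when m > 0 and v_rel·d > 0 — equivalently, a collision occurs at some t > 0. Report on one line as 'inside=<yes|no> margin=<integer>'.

d = (-5, 14),  |d|² = 221;  R = 5+7 = 12,  c = 221−12² = 77
v_rel = (8, -6),  |v_rel|² = 100;  v_rel·d = (8)·(-5) + (-6)·(14) = -124
100·t² + 248·t + 77 = 0  ⇒  m = (-124)² − 100·77 = 7676
m = 7676 > 0,  v_rel·d = -124 < 0  ⇒  outside

inside=no margin=7676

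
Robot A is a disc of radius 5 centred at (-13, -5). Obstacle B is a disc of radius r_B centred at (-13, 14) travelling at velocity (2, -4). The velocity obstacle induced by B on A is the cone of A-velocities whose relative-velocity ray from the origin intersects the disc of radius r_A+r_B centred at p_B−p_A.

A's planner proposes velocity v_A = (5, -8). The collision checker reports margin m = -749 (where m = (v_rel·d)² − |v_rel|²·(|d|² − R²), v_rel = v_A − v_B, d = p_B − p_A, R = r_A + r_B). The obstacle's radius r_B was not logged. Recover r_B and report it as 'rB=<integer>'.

m = -749
d = (0, 19);  v_rel = (3, -4),  |v_rel|² = 25
v_rel×d = (3)·(19) − (-4)·(0) = 57
since m = R²·25 − 57²:  R² = (3249 + -749) / 25 = 100
R = √100 = 10  ⇒  r_B = 10 − 5 = 5

rB=5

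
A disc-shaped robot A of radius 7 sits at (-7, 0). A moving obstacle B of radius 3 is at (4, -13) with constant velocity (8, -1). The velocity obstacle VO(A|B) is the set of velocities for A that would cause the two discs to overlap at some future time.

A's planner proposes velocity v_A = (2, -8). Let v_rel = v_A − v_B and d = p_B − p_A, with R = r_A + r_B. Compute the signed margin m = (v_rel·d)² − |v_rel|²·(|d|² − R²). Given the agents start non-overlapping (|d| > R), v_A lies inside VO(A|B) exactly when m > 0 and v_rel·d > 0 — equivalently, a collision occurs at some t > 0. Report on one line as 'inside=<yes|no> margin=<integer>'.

d = (11, -13),  |d|² = 290;  R = 7+3 = 10,  c = 290−10² = 190
v_rel = (-6, -7),  |v_rel|² = 85;  v_rel·d = (-6)·(11) + (-7)·(-13) = 25
85·t² − 50·t + 190 = 0  ⇒  m = 25² − 85·190 = -15525
m = -15525 < 0,  v_rel·d = 25 > 0  ⇒  outside

inside=no margin=-15525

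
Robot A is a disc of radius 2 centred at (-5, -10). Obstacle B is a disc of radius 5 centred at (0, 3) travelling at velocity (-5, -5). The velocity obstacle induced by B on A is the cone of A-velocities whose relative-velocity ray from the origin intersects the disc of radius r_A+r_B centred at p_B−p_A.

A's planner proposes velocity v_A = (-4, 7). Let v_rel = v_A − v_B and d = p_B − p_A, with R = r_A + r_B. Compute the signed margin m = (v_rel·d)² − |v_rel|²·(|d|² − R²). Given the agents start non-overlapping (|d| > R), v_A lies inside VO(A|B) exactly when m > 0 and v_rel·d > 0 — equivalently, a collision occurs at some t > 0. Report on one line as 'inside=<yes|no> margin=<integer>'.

d = (5, 13),  |d|² = 194;  R = 2+5 = 7,  c = 194−7² = 145
v_rel = (1, 12),  |v_rel|² = 145;  v_rel·d = (1)·(5) + (12)·(13) = 161
145·t² − 322·t + 145 = 0  ⇒  m = 161² − 145·145 = 4896
m = 4896 > 0,  v_rel·d = 161 > 0  ⇒  inside

inside=yes margin=4896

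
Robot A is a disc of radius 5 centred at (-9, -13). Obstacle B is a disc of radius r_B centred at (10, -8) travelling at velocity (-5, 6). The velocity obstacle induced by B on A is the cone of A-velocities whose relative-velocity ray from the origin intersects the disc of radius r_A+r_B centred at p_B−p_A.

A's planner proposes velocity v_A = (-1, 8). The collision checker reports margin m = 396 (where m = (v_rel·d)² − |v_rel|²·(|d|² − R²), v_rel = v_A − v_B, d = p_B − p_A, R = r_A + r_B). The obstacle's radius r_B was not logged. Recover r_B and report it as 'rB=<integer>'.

m = 396
d = (19, 5);  v_rel = (4, 2),  |v_rel|² = 20
v_rel×d = (4)·(5) − (2)·(19) = -18
since m = R²·20 − (-18)²:  R² = (324 + 396) / 20 = 36
R = √36 = 6  ⇒  r_B = 6 − 5 = 1

rB=1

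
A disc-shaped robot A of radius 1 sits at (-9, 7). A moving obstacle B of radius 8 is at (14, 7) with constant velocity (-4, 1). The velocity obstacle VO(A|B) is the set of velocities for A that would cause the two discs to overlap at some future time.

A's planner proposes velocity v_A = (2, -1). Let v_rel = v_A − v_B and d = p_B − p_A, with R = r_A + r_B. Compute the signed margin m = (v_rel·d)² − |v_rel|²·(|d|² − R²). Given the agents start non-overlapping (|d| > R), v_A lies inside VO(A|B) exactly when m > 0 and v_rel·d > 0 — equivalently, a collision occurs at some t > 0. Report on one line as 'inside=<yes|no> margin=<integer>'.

d = (23, 0),  |d|² = 529;  R = 1+8 = 9,  c = 529−9² = 448
v_rel = (6, -2),  |v_rel|² = 40;  v_rel·d = (6)·(23) + (-2)·(0) = 138
40·t² − 276·t + 448 = 0  ⇒  m = 138² − 40·448 = 1124
m = 1124 > 0,  v_rel·d = 138 > 0  ⇒  inside

inside=yes margin=1124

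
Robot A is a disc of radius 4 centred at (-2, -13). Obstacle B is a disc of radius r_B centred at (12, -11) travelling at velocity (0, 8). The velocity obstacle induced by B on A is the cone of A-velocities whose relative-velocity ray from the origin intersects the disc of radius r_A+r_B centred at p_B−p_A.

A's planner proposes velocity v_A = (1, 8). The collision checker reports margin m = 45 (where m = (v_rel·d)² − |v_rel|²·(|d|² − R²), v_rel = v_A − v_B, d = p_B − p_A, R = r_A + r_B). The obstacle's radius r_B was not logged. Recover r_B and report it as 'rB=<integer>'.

m = 45
d = (14, 2);  v_rel = (1, 0),  |v_rel|² = 1
v_rel×d = (1)·(2) − (0)·(14) = 2
since m = R²·1 − 2²:  R² = (4 + 45) / 1 = 49
R = √49 = 7  ⇒  r_B = 7 − 4 = 3

rB=3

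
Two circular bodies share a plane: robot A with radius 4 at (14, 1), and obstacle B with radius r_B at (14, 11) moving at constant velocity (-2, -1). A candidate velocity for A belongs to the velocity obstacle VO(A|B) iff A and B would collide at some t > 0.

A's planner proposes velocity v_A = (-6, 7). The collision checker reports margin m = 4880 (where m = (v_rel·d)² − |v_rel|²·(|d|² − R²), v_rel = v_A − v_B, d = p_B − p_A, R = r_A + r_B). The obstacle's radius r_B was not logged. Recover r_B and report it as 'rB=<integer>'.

m = 4880
d = (0, 10);  v_rel = (-4, 8),  |v_rel|² = 80
v_rel×d = (-4)·(10) − (8)·(0) = -40
since m = R²·80 − (-40)²:  R² = (1600 + 4880) / 80 = 81
R = √81 = 9  ⇒  r_B = 9 − 4 = 5

rB=5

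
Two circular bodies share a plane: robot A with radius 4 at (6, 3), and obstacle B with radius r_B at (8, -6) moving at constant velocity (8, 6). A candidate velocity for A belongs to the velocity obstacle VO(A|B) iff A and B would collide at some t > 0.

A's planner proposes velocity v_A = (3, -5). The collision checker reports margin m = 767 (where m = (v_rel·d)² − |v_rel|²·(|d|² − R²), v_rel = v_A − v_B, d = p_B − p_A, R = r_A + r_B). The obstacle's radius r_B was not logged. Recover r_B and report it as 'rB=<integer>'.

m = 767
d = (2, -9);  v_rel = (-5, -11),  |v_rel|² = 146
v_rel×d = (-5)·(-9) − (-11)·(2) = 67
since m = R²·146 − 67²:  R² = (4489 + 767) / 146 = 36
R = √36 = 6  ⇒  r_B = 6 − 4 = 2

rB=2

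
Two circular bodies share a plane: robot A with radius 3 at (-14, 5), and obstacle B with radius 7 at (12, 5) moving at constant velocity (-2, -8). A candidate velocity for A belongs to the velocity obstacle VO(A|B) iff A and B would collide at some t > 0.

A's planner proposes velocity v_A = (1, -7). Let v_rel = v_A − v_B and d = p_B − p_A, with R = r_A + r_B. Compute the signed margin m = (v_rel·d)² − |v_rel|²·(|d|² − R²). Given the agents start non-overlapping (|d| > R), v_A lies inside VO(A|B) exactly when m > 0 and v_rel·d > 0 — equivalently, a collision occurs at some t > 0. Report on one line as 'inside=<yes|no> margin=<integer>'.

d = (26, 0),  |d|² = 676;  R = 3+7 = 10,  c = 676−10² = 576
v_rel = (3, 1),  |v_rel|² = 10;  v_rel·d = (3)·(26) + (1)·(0) = 78
10·t² − 156·t + 576 = 0  ⇒  m = 78² − 10·576 = 324
m = 324 > 0,  v_rel·d = 78 > 0  ⇒  inside

inside=yes margin=324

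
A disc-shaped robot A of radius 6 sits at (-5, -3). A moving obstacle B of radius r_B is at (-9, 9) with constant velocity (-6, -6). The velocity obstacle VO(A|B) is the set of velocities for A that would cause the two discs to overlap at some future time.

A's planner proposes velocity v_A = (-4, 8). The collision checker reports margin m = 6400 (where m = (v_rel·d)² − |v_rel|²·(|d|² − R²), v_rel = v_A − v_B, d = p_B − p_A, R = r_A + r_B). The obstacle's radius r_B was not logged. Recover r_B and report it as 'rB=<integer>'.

m = 6400
d = (-4, 12);  v_rel = (2, 14),  |v_rel|² = 200
v_rel×d = (2)·(12) − (14)·(-4) = 80
since m = R²·200 − 80²:  R² = (6400 + 6400) / 200 = 64
R = √64 = 8  ⇒  r_B = 8 − 6 = 2

rB=2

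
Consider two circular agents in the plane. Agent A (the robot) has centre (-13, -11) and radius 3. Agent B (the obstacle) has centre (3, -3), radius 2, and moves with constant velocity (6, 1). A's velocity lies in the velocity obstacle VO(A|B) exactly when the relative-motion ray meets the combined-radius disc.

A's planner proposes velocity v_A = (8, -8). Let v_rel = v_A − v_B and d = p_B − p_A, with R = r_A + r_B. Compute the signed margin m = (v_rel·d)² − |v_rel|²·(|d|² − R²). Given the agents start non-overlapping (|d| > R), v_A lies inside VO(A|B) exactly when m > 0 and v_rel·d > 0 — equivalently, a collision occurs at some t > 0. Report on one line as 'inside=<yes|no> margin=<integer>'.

d = (16, 8),  |d|² = 320;  R = 3+2 = 5,  c = 320−5² = 295
v_rel = (2, -9),  |v_rel|² = 85;  v_rel·d = (2)·(16) + (-9)·(8) = -40
85·t² + 80·t + 295 = 0  ⇒  m = (-40)² − 85·295 = -23475
m = -23475 < 0,  v_rel·d = -40 < 0  ⇒  outside

inside=no margin=-23475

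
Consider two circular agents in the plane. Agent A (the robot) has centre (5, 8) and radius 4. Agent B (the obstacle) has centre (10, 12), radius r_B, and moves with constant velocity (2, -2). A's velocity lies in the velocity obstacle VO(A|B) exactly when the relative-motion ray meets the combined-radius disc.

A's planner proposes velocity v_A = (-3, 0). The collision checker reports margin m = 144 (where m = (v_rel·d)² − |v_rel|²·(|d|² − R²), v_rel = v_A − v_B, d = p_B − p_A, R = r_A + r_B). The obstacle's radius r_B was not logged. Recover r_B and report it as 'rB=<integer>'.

m = 144
d = (5, 4);  v_rel = (-5, 2),  |v_rel|² = 29
v_rel×d = (-5)·(4) − (2)·(5) = -30
since m = R²·29 − (-30)²:  R² = (900 + 144) / 29 = 36
R = √36 = 6  ⇒  r_B = 6 − 4 = 2

rB=2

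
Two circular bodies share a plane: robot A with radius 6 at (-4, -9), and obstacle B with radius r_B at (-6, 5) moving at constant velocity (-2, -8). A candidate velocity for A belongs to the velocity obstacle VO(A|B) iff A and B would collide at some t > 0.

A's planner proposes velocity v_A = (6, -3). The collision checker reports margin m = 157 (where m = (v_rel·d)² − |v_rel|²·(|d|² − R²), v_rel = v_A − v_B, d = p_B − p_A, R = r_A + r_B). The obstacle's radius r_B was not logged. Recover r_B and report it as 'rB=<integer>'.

m = 157
d = (-2, 14);  v_rel = (8, 5),  |v_rel|² = 89
v_rel×d = (8)·(14) − (5)·(-2) = 122
since m = R²·89 − 122²:  R² = (14884 + 157) / 89 = 169
R = √169 = 13  ⇒  r_B = 13 − 6 = 7

rB=7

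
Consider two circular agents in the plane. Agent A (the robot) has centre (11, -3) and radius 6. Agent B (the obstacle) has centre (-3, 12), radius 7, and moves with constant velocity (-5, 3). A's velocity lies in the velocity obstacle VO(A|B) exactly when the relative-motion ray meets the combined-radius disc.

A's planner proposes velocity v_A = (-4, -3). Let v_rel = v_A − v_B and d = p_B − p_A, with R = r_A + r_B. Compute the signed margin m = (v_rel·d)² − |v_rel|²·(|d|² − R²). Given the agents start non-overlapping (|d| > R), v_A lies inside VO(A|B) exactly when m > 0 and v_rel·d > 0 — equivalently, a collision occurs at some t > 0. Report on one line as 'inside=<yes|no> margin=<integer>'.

d = (-14, 15),  |d|² = 421;  R = 6+7 = 13,  c = 421−13² = 252
v_rel = (1, -6),  |v_rel|² = 37;  v_rel·d = (1)·(-14) + (-6)·(15) = -104
37·t² + 208·t + 252 = 0  ⇒  m = (-104)² − 37·252 = 1492
m = 1492 > 0,  v_rel·d = -104 < 0  ⇒  outside

inside=no margin=1492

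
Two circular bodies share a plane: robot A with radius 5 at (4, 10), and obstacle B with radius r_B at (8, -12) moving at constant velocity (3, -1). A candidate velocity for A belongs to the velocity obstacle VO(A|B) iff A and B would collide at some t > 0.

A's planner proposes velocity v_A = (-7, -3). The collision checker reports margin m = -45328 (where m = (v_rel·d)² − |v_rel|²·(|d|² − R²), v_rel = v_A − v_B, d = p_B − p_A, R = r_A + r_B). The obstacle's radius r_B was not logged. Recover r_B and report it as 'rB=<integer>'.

m = -45328
d = (4, -22);  v_rel = (-10, -2),  |v_rel|² = 104
v_rel×d = (-10)·(-22) − (-2)·(4) = 228
since m = R²·104 − 228²:  R² = (51984 + -45328) / 104 = 64
R = √64 = 8  ⇒  r_B = 8 − 5 = 3

rB=3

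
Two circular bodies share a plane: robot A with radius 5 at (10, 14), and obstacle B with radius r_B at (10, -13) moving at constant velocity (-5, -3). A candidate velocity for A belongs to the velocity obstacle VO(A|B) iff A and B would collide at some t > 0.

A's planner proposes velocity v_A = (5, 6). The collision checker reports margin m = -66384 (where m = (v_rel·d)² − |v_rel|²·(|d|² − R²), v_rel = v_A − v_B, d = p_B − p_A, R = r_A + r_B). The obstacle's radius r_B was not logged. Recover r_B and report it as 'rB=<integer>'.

m = -66384
d = (0, -27);  v_rel = (10, 9),  |v_rel|² = 181
v_rel×d = (10)·(-27) − (9)·(0) = -270
since m = R²·181 − (-270)²:  R² = (72900 + -66384) / 181 = 36
R = √36 = 6  ⇒  r_B = 6 − 5 = 1

rB=1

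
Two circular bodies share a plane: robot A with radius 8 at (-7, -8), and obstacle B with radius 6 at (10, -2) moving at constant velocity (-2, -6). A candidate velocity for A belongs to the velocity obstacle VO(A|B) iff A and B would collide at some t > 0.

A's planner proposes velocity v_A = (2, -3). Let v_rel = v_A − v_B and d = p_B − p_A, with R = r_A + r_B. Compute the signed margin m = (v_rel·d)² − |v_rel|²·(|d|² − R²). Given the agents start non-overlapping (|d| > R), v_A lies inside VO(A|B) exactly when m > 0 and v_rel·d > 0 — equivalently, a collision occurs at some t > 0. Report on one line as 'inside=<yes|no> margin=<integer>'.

d = (17, 6),  |d|² = 325;  R = 8+6 = 14,  c = 325−14² = 129
v_rel = (4, 3),  |v_rel|² = 25;  v_rel·d = (4)·(17) + (3)·(6) = 86
25·t² − 172·t + 129 = 0  ⇒  m = 86² − 25·129 = 4171
m = 4171 > 0,  v_rel·d = 86 > 0  ⇒  inside

inside=yes margin=4171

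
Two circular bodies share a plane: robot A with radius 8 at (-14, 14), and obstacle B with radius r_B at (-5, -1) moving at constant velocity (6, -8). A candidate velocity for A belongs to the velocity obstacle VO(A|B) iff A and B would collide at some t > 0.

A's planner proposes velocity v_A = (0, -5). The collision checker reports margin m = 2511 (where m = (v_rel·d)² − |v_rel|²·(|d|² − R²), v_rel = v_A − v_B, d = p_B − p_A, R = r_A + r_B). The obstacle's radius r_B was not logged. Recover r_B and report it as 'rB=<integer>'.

m = 2511
d = (9, -15);  v_rel = (-6, 3),  |v_rel|² = 45
v_rel×d = (-6)·(-15) − (3)·(9) = 63
since m = R²·45 − 63²:  R² = (3969 + 2511) / 45 = 144
R = √144 = 12  ⇒  r_B = 12 − 8 = 4

rB=4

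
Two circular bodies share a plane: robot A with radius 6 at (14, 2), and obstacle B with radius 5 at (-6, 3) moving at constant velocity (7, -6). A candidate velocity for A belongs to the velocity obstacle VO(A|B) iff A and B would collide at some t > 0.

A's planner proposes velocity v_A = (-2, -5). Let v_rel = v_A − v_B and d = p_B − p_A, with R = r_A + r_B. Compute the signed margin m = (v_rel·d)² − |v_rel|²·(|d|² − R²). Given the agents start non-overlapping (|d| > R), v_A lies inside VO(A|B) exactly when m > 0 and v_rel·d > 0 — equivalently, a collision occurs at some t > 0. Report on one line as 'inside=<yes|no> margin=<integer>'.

d = (-20, 1),  |d|² = 401;  R = 6+5 = 11,  c = 401−11² = 280
v_rel = (-9, 1),  |v_rel|² = 82;  v_rel·d = (-9)·(-20) + (1)·(1) = 181
82·t² − 362·t + 280 = 0  ⇒  m = 181² − 82·280 = 9801
m = 9801 > 0,  v_rel·d = 181 > 0  ⇒  inside

inside=yes margin=9801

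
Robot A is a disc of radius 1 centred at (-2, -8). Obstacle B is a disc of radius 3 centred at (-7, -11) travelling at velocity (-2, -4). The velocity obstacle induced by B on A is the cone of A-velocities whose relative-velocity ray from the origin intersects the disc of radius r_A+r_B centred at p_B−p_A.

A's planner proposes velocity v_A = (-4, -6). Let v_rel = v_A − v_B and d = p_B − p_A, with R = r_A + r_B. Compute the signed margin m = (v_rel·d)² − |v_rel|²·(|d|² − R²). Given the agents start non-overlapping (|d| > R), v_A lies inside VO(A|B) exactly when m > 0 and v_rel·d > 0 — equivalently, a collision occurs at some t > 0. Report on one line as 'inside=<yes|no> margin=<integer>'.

d = (-5, -3),  |d|² = 34;  R = 1+3 = 4,  c = 34−4² = 18
v_rel = (-2, -2),  |v_rel|² = 8;  v_rel·d = (-2)·(-5) + (-2)·(-3) = 16
8·t² − 32·t + 18 = 0  ⇒  m = 16² − 8·18 = 112
m = 112 > 0,  v_rel·d = 16 > 0  ⇒  inside

inside=yes margin=112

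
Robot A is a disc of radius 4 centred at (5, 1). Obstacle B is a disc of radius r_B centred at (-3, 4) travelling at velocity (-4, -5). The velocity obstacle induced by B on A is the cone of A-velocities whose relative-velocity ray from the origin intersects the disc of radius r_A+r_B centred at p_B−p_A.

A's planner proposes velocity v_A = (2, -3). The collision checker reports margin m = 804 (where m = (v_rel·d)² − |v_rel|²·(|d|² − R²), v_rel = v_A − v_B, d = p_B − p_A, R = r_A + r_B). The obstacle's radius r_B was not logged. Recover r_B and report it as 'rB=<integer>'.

m = 804
d = (-8, 3);  v_rel = (6, 2),  |v_rel|² = 40
v_rel×d = (6)·(3) − (2)·(-8) = 34
since m = R²·40 − 34²:  R² = (1156 + 804) / 40 = 49
R = √49 = 7  ⇒  r_B = 7 − 4 = 3

rB=3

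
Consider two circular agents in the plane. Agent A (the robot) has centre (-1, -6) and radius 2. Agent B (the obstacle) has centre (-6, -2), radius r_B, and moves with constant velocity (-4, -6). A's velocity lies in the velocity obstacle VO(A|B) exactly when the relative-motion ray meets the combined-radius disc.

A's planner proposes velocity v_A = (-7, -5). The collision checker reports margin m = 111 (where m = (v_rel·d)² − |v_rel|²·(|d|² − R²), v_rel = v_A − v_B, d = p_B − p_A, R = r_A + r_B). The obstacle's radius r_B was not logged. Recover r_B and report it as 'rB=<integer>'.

m = 111
d = (-5, 4);  v_rel = (-3, 1),  |v_rel|² = 10
v_rel×d = (-3)·(4) − (1)·(-5) = -7
since m = R²·10 − (-7)²:  R² = (49 + 111) / 10 = 16
R = √16 = 4  ⇒  r_B = 4 − 2 = 2

rB=2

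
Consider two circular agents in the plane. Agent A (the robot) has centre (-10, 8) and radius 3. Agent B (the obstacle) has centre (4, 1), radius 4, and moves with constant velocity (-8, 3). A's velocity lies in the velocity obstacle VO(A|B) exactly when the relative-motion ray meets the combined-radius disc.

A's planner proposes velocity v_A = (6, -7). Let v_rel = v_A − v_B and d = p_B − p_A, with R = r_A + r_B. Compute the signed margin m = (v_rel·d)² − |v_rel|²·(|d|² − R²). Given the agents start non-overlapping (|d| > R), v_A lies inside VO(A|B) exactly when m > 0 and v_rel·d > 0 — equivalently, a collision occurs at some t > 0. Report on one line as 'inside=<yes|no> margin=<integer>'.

d = (14, -7),  |d|² = 245;  R = 3+4 = 7,  c = 245−7² = 196
v_rel = (14, -10),  |v_rel|² = 296;  v_rel·d = (14)·(14) + (-10)·(-7) = 266
296·t² − 532·t + 196 = 0  ⇒  m = 266² − 296·196 = 12740
m = 12740 > 0,  v_rel·d = 266 > 0  ⇒  inside

inside=yes margin=12740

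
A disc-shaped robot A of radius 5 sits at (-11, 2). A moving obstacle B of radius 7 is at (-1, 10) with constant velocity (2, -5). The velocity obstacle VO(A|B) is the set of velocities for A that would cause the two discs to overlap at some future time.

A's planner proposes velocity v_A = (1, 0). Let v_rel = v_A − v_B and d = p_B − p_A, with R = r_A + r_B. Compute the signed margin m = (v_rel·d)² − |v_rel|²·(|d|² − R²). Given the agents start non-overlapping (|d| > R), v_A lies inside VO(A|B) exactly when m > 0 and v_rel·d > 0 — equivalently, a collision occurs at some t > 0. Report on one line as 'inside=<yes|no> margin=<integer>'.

d = (10, 8),  |d|² = 164;  R = 5+7 = 12,  c = 164−12² = 20
v_rel = (-1, 5),  |v_rel|² = 26;  v_rel·d = (-1)·(10) + (5)·(8) = 30
26·t² − 60·t + 20 = 0  ⇒  m = 30² − 26·20 = 380
m = 380 > 0,  v_rel·d = 30 > 0  ⇒  inside

inside=yes margin=380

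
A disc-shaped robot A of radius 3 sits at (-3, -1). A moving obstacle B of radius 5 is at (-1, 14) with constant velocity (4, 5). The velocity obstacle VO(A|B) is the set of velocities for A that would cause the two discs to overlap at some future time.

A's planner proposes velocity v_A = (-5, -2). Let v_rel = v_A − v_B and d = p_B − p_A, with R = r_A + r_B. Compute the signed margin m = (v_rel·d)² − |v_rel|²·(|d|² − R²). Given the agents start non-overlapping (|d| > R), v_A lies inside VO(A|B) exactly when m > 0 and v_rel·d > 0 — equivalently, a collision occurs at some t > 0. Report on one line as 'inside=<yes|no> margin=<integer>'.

d = (2, 15),  |d|² = 229;  R = 3+5 = 8,  c = 229−8² = 165
v_rel = (-9, -7),  |v_rel|² = 130;  v_rel·d = (-9)·(2) + (-7)·(15) = -123
130·t² + 246·t + 165 = 0  ⇒  m = (-123)² − 130·165 = -6321
m = -6321 < 0,  v_rel·d = -123 < 0  ⇒  outside

inside=no margin=-6321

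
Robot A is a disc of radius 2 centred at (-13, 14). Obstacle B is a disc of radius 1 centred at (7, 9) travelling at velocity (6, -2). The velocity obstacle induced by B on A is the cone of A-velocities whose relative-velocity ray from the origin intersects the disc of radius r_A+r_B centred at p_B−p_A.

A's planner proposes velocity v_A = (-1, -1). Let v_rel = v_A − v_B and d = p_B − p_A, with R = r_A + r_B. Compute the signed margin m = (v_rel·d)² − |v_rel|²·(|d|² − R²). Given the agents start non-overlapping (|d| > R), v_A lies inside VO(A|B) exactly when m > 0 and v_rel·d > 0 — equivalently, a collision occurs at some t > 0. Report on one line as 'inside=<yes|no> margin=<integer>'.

d = (20, -5),  |d|² = 425;  R = 2+1 = 3,  c = 425−3² = 416
v_rel = (-7, 1),  |v_rel|² = 50;  v_rel·d = (-7)·(20) + (1)·(-5) = -145
50·t² + 290·t + 416 = 0  ⇒  m = (-145)² − 50·416 = 225
m = 225 > 0,  v_rel·d = -145 < 0  ⇒  outside

inside=no margin=225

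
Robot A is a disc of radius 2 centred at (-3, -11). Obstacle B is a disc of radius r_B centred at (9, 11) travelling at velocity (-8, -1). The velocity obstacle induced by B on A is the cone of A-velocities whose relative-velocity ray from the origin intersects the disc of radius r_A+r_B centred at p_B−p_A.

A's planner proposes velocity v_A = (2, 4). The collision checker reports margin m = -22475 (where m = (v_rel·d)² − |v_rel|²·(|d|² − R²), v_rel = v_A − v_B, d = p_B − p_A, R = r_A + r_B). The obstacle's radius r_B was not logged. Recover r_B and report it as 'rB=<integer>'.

m = -22475
d = (12, 22);  v_rel = (10, 5),  |v_rel|² = 125
v_rel×d = (10)·(22) − (5)·(12) = 160
since m = R²·125 − 160²:  R² = (25600 + -22475) / 125 = 25
R = √25 = 5  ⇒  r_B = 5 − 2 = 3

rB=3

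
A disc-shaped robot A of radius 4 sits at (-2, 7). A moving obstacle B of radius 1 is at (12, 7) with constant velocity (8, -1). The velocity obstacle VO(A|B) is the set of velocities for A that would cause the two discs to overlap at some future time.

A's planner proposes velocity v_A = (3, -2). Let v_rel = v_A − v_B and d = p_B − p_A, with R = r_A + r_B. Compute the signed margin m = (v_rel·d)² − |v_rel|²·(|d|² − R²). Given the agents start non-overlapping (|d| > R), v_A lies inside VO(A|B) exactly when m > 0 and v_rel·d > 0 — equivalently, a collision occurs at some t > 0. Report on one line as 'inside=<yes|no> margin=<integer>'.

d = (14, 0),  |d|² = 196;  R = 4+1 = 5,  c = 196−5² = 171
v_rel = (-5, -1),  |v_rel|² = 26;  v_rel·d = (-5)·(14) + (-1)·(0) = -70
26·t² + 140·t + 171 = 0  ⇒  m = (-70)² − 26·171 = 454
m = 454 > 0,  v_rel·d = -70 < 0  ⇒  outside

inside=no margin=454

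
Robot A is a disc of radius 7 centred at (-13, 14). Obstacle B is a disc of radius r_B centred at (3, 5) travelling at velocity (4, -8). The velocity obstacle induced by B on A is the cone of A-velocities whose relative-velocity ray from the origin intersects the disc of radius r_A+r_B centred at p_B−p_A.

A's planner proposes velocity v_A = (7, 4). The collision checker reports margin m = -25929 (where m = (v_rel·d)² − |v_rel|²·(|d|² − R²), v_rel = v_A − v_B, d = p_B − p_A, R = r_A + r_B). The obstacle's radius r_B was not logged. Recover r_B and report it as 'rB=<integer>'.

m = -25929
d = (16, -9);  v_rel = (3, 12),  |v_rel|² = 153
v_rel×d = (3)·(-9) − (12)·(16) = -219
since m = R²·153 − (-219)²:  R² = (47961 + -25929) / 153 = 144
R = √144 = 12  ⇒  r_B = 12 − 7 = 5

rB=5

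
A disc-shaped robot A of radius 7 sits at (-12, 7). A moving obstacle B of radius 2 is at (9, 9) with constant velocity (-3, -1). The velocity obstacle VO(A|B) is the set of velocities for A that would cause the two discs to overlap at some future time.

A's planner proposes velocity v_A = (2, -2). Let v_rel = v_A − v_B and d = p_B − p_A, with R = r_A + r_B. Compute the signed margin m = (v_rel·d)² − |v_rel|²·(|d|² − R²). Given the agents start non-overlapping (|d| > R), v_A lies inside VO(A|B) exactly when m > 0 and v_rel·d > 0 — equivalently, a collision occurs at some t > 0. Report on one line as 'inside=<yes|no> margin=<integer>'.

d = (21, 2),  |d|² = 445;  R = 7+2 = 9,  c = 445−9² = 364
v_rel = (5, -1),  |v_rel|² = 26;  v_rel·d = (5)·(21) + (-1)·(2) = 103
26·t² − 206·t + 364 = 0  ⇒  m = 103² − 26·364 = 1145
m = 1145 > 0,  v_rel·d = 103 > 0  ⇒  inside

inside=yes margin=1145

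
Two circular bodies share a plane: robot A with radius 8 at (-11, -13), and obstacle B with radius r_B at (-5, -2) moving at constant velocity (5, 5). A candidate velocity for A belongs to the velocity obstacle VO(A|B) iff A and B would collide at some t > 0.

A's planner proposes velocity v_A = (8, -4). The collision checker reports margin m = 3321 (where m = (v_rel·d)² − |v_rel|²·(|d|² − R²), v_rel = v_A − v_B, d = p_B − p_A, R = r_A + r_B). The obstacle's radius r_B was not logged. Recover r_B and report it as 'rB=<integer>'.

m = 3321
d = (6, 11);  v_rel = (3, -9),  |v_rel|² = 90
v_rel×d = (3)·(11) − (-9)·(6) = 87
since m = R²·90 − 87²:  R² = (7569 + 3321) / 90 = 121
R = √121 = 11  ⇒  r_B = 11 − 8 = 3

rB=3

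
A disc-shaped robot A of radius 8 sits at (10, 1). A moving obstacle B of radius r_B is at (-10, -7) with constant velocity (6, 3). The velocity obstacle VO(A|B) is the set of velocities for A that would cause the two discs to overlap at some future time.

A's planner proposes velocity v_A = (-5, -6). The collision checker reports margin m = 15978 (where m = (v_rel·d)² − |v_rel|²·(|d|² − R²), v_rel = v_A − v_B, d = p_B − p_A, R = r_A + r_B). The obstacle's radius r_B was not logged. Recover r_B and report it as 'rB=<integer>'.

m = 15978
d = (-20, -8);  v_rel = (-11, -9),  |v_rel|² = 202
v_rel×d = (-11)·(-8) − (-9)·(-20) = -92
since m = R²·202 − (-92)²:  R² = (8464 + 15978) / 202 = 121
R = √121 = 11  ⇒  r_B = 11 − 8 = 3

rB=3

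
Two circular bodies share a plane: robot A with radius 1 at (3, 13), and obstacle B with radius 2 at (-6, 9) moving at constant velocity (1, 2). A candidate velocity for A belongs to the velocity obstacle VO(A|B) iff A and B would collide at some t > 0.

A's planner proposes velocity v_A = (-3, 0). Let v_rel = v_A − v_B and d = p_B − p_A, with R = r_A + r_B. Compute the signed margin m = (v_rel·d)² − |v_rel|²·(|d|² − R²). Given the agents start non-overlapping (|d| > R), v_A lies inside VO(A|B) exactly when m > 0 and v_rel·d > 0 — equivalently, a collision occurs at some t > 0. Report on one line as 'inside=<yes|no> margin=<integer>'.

d = (-9, -4),  |d|² = 97;  R = 1+2 = 3,  c = 97−3² = 88
v_rel = (-4, -2),  |v_rel|² = 20;  v_rel·d = (-4)·(-9) + (-2)·(-4) = 44
20·t² − 88·t + 88 = 0  ⇒  m = 44² − 20·88 = 176
m = 176 > 0,  v_rel·d = 44 > 0  ⇒  inside

inside=yes margin=176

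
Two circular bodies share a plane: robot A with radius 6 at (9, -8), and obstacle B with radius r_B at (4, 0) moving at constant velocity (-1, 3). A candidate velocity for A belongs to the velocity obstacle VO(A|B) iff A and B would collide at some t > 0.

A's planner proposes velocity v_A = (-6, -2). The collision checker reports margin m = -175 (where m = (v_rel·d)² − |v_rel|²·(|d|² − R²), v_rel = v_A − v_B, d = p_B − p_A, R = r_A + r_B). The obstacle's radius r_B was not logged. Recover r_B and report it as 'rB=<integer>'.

m = -175
d = (-5, 8);  v_rel = (-5, -5),  |v_rel|² = 50
v_rel×d = (-5)·(8) − (-5)·(-5) = -65
since m = R²·50 − (-65)²:  R² = (4225 + -175) / 50 = 81
R = √81 = 9  ⇒  r_B = 9 − 6 = 3

rB=3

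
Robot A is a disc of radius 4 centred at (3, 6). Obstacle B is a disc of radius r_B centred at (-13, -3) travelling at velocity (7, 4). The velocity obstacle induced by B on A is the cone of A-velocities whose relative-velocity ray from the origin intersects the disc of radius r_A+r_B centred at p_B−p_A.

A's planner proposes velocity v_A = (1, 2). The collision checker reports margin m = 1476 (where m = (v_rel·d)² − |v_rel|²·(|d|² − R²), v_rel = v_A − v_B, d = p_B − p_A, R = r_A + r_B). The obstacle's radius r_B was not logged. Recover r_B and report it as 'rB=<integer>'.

m = 1476
d = (-16, -9);  v_rel = (-6, -2),  |v_rel|² = 40
v_rel×d = (-6)·(-9) − (-2)·(-16) = 22
since m = R²·40 − 22²:  R² = (484 + 1476) / 40 = 49
R = √49 = 7  ⇒  r_B = 7 − 4 = 3

rB=3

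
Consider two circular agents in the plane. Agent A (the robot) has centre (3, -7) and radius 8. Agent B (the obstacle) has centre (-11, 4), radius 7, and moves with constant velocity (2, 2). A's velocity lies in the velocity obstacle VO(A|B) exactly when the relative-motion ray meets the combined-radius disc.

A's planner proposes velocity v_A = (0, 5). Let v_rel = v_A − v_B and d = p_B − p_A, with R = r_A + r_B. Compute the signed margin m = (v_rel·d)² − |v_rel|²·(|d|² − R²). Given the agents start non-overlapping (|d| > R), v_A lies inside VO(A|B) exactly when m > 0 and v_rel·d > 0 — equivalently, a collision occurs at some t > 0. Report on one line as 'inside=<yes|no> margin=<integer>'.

d = (-14, 11),  |d|² = 317;  R = 8+7 = 15,  c = 317−15² = 92
v_rel = (-2, 3),  |v_rel|² = 13;  v_rel·d = (-2)·(-14) + (3)·(11) = 61
13·t² − 122·t + 92 = 0  ⇒  m = 61² − 13·92 = 2525
m = 2525 > 0,  v_rel·d = 61 > 0  ⇒  inside

inside=yes margin=2525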